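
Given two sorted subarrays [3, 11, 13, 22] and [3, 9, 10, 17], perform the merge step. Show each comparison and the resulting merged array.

Merging process:

Compare 3 vs 3: take 3 from left. Merged: [3]
Compare 11 vs 3: take 3 from right. Merged: [3, 3]
Compare 11 vs 9: take 9 from right. Merged: [3, 3, 9]
Compare 11 vs 10: take 10 from right. Merged: [3, 3, 9, 10]
Compare 11 vs 17: take 11 from left. Merged: [3, 3, 9, 10, 11]
Compare 13 vs 17: take 13 from left. Merged: [3, 3, 9, 10, 11, 13]
Compare 22 vs 17: take 17 from right. Merged: [3, 3, 9, 10, 11, 13, 17]
Append remaining from left: [22]. Merged: [3, 3, 9, 10, 11, 13, 17, 22]

Final merged array: [3, 3, 9, 10, 11, 13, 17, 22]
Total comparisons: 7

The merged array is [3, 3, 9, 10, 11, 13, 17, 22], requiring 7 comparisons. The merge step runs in O(n) time where n is the total number of elements.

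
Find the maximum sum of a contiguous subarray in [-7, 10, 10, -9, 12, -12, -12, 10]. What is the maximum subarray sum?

Using Kadane's algorithm on [-7, 10, 10, -9, 12, -12, -12, 10]:

Scanning through the array:
Position 1 (value 10): max_ending_here = 10, max_so_far = 10
Position 2 (value 10): max_ending_here = 20, max_so_far = 20
Position 3 (value -9): max_ending_here = 11, max_so_far = 20
Position 4 (value 12): max_ending_here = 23, max_so_far = 23
Position 5 (value -12): max_ending_here = 11, max_so_far = 23
Position 6 (value -12): max_ending_here = -1, max_so_far = 23
Position 7 (value 10): max_ending_here = 10, max_so_far = 23

Maximum subarray: [10, 10, -9, 12]
Maximum sum: 23

The maximum subarray is [10, 10, -9, 12] with sum 23. This subarray runs from index 1 to index 4.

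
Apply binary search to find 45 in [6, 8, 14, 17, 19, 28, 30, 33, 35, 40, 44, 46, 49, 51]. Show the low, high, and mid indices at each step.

Binary search for 45 in [6, 8, 14, 17, 19, 28, 30, 33, 35, 40, 44, 46, 49, 51]:

lo=0, hi=13, mid=6, arr[mid]=30 -> 30 < 45, search right half
lo=7, hi=13, mid=10, arr[mid]=44 -> 44 < 45, search right half
lo=11, hi=13, mid=12, arr[mid]=49 -> 49 > 45, search left half
lo=11, hi=11, mid=11, arr[mid]=46 -> 46 > 45, search left half
lo=11 > hi=10, target 45 not found

Binary search determines that 45 is not in the array after 4 comparisons. The search space was exhausted without finding the target.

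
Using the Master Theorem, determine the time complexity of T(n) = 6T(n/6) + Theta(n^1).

Master Theorem for T(n) = 6T(n/6) + O(n^1):

a = 6, b = 6, c = 1
log_b(a) = log_6(6) = 1.0000

Case 2: c = 1 = log_6(6) = 1.0000
T(n) = O(n^1 log n) = O(n log n)

For T(n) = 6T(n/6) + O(n^1): log_6(6) = 1.0000. This is Case 2 of the Master Theorem (c = log_b(a), equal work at all levels), giving O(n log n).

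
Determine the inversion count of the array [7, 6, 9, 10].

Finding inversions in [7, 6, 9, 10]:

(0, 1): arr[0]=7 > arr[1]=6

Total inversions: 1

The array has 1 inversion(s): (0,1). Each pair (i,j) satisfies i < j and arr[i] > arr[j].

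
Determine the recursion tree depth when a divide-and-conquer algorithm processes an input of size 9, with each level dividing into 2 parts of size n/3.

For divide and conquer with division factor 3:

Problem sizes at each level:
Level 0: 9
Level 1: 3
Level 2: 1

The root is level 0 and the size-1 base case is level 2 (the tree spans levels 0 through 2, i.e. 3 levels counting the root), so the depth is the number of divisions: log_3(9) = 2

The recursion tree depth is log_3(9) = 2. At each level, the problem size is divided by 3, so it takes 2 divisions to reduce to a base case of size 1. The algorithm makes 2 recursive calls at each level.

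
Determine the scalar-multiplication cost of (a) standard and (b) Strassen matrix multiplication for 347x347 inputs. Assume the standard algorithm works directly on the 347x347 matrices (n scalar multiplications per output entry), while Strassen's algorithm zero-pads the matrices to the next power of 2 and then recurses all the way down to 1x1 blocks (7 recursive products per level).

Matrix multiplication for 347x347 matrices:

Strassen's algorithm requires power-of-2 dimensions. Pad 347x347 to 512x512 (next power of 2).

Standard algorithm: 347^3 = 41781923 multiplications
Strassen's algorithm: 7^(log2(512)) = 7^9 = 40353607 multiplications
Savings: 41781923 - 40353607 = 1428316 multiplications

Standard: 41781923 multiplications (347^3). Strassen: 40353607 multiplications (7^9, after padding to 512x512). Strassen reduces 8 recursive multiplications to 7 at each level.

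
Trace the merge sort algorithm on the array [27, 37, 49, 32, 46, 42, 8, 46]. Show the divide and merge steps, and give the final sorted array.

Merge sort trace:

Split: [27, 37, 49, 32, 46, 42, 8, 46] -> [27, 37, 49, 32] and [46, 42, 8, 46]
  Split: [27, 37, 49, 32] -> [27, 37] and [49, 32]
    Split: [27, 37] -> [27] and [37]
    Merge: [27] + [37] -> [27, 37]
    Split: [49, 32] -> [49] and [32]
    Merge: [49] + [32] -> [32, 49]
  Merge: [27, 37] + [32, 49] -> [27, 32, 37, 49]
  Split: [46, 42, 8, 46] -> [46, 42] and [8, 46]
    Split: [46, 42] -> [46] and [42]
    Merge: [46] + [42] -> [42, 46]
    Split: [8, 46] -> [8] and [46]
    Merge: [8] + [46] -> [8, 46]
  Merge: [42, 46] + [8, 46] -> [8, 42, 46, 46]
Merge: [27, 32, 37, 49] + [8, 42, 46, 46] -> [8, 27, 32, 37, 42, 46, 46, 49]

Final sorted array: [8, 27, 32, 37, 42, 46, 46, 49]

The merge sort proceeds by recursively splitting the array and merging sorted halves.
After all merges, the sorted array is [8, 27, 32, 37, 42, 46, 46, 49].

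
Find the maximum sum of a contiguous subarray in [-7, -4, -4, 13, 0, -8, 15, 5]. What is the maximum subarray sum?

Using Kadane's algorithm on [-7, -4, -4, 13, 0, -8, 15, 5]:

Scanning through the array:
Position 1 (value -4): max_ending_here = -4, max_so_far = -4
Position 2 (value -4): max_ending_here = -4, max_so_far = -4
Position 3 (value 13): max_ending_here = 13, max_so_far = 13
Position 4 (value 0): max_ending_here = 13, max_so_far = 13
Position 5 (value -8): max_ending_here = 5, max_so_far = 13
Position 6 (value 15): max_ending_here = 20, max_so_far = 20
Position 7 (value 5): max_ending_here = 25, max_so_far = 25

Maximum subarray: [13, 0, -8, 15, 5]
Maximum sum: 25

The maximum subarray is [13, 0, -8, 15, 5] with sum 25. This subarray runs from index 3 to index 7.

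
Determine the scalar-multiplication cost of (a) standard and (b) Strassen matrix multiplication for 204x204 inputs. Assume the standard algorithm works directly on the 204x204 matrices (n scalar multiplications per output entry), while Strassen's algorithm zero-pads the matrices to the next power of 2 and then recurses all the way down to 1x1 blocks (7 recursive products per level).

Matrix multiplication for 204x204 matrices:

Strassen's algorithm requires power-of-2 dimensions. Pad 204x204 to 256x256 (next power of 2).

Standard algorithm: 204^3 = 8489664 multiplications
Strassen's algorithm: 7^(log2(256)) = 7^8 = 5764801 multiplications
Savings: 8489664 - 5764801 = 2724863 multiplications

Standard: 8489664 multiplications (204^3). Strassen: 5764801 multiplications (7^8, after padding to 256x256). Strassen reduces 8 recursive multiplications to 7 at each level.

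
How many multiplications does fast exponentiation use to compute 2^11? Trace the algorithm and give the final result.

Computing 2^11 by squaring (build up from 2^1; each line after the first costs one multiplication):

2^1 = 2
2^2 = (2^1)^2 = 2^2 = 4
2^4 = (2^2)^2 = 4^2 = 16
2^5 = 2 * 2^4 = 2 * 16 = 32
2^10 = (2^5)^2 = 32^2 = 1024
2^11 = 2 * 2^10 = 2 * 1024 = 2048

Result: 2048
Multiplications needed: 5 (5 lines after 2^1)

2^11 = 2048. Using exponentiation by squaring, this requires 5 multiplications. The key idea: if the exponent is even, square the half-power; if odd, multiply by the base once.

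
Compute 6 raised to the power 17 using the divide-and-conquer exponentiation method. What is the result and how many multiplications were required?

Computing 6^17 by squaring (build up from 6^1; each line after the first costs one multiplication):

6^1 = 6
6^2 = (6^1)^2 = 6^2 = 36
6^4 = (6^2)^2 = 36^2 = 1296
6^8 = (6^4)^2 = 1296^2 = 1679616
6^16 = (6^8)^2 = 1679616^2 = 2821109907456
6^17 = 6 * 6^16 = 6 * 2821109907456 = 16926659444736

Result: 16926659444736
Multiplications needed: 5 (5 lines after 6^1)

6^17 = 16926659444736. Using exponentiation by squaring, this requires 5 multiplications. The key idea: if the exponent is even, square the half-power; if odd, multiply by the base once.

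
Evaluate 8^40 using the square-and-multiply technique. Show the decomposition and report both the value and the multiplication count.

Computing 8^40 by squaring (build up from 8^1; each line after the first costs one multiplication):

8^1 = 8
8^2 = (8^1)^2 = 8^2 = 64
8^4 = (8^2)^2 = 64^2 = 4096
8^5 = 8 * 8^4 = 8 * 4096 = 32768
8^10 = (8^5)^2 = 32768^2 = 1073741824
8^20 = (8^10)^2 = 1073741824^2 = 1152921504606846976
8^40 = (8^20)^2 = 1152921504606846976^2 = 1329227995784915872903807060280344576

Result: 1329227995784915872903807060280344576
Multiplications needed: 6 (6 lines after 8^1)

8^40 = 1329227995784915872903807060280344576. Using exponentiation by squaring, this requires 6 multiplications. The key idea: if the exponent is even, square the half-power; if odd, multiply by the base once.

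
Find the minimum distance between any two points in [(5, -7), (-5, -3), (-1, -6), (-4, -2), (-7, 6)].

Computing all pairwise distances among 5 points:

d((5, -7), (-5, -3)) = 10.7703
d((5, -7), (-1, -6)) = 6.0828
d((5, -7), (-4, -2)) = 10.2956
d((5, -7), (-7, 6)) = 17.6918
d((-5, -3), (-1, -6)) = 5.0
d((-5, -3), (-4, -2)) = 1.4142 <-- minimum
d((-5, -3), (-7, 6)) = 9.2195
d((-1, -6), (-4, -2)) = 5.0
d((-1, -6), (-7, 6)) = 13.4164
d((-4, -2), (-7, 6)) = 8.544

Closest pair: (-5, -3) and (-4, -2) with distance 1.4142

The closest pair is (-5, -3) and (-4, -2) with Euclidean distance 1.4142. For 5 points, brute-force pairwise comparison is shown above. For large n, the divide-and-conquer algorithm (sort by x, recurse on halves, check the dividing strip) achieves O(n log n).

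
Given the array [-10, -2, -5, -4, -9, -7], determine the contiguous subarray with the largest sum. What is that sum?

Using Kadane's algorithm on [-10, -2, -5, -4, -9, -7]:

Scanning through the array:
Position 1 (value -2): max_ending_here = -2, max_so_far = -2
Position 2 (value -5): max_ending_here = -5, max_so_far = -2
Position 3 (value -4): max_ending_here = -4, max_so_far = -2
Position 4 (value -9): max_ending_here = -9, max_so_far = -2
Position 5 (value -7): max_ending_here = -7, max_so_far = -2

Maximum subarray: [-2]
Maximum sum: -2

The maximum subarray is [-2] with sum -2. This subarray runs from index 1 to index 1.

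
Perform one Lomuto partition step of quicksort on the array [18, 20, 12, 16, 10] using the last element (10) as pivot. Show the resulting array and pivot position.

Lomuto partition with pivot = 10:

Initial array: [18, 20, 12, 16, 10]

arr[0]=18 > 10: no swap
arr[1]=20 > 10: no swap
arr[2]=12 > 10: no swap
arr[3]=16 > 10: no swap

Place pivot at position 0: [10, 20, 12, 16, 18]
Pivot position: 0

After partitioning with pivot 10, the array becomes [10, 20, 12, 16, 18]. The pivot is placed at index 0. All elements to the left of the pivot are <= 10, and all elements to the right are > 10.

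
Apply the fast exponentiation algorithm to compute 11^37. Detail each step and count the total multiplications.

Computing 11^37 by squaring (build up from 11^1; each line after the first costs one multiplication):

11^1 = 11
11^2 = (11^1)^2 = 11^2 = 121
11^4 = (11^2)^2 = 121^2 = 14641
11^8 = (11^4)^2 = 14641^2 = 214358881
11^9 = 11 * 11^8 = 11 * 214358881 = 2357947691
11^18 = (11^9)^2 = 2357947691^2 = 5559917313492231481
11^36 = (11^18)^2 = 5559917313492231481^2 = 30912680532870672635673352936887453361
11^37 = 11 * 11^36 = 11 * 30912680532870672635673352936887453361 = 340039485861577398992406882305761986971

Result: 340039485861577398992406882305761986971
Multiplications needed: 7 (7 lines after 11^1)

11^37 = 340039485861577398992406882305761986971. Using exponentiation by squaring, this requires 7 multiplications. The key idea: if the exponent is even, square the half-power; if odd, multiply by the base once.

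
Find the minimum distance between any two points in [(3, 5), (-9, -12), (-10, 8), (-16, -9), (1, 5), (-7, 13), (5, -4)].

Computing all pairwise distances among 7 points:

d((3, 5), (-9, -12)) = 20.8087
d((3, 5), (-10, 8)) = 13.3417
d((3, 5), (-16, -9)) = 23.6008
d((3, 5), (1, 5)) = 2.0 <-- minimum
d((3, 5), (-7, 13)) = 12.8062
d((3, 5), (5, -4)) = 9.2195
d((-9, -12), (-10, 8)) = 20.025
d((-9, -12), (-16, -9)) = 7.6158
d((-9, -12), (1, 5)) = 19.7231
d((-9, -12), (-7, 13)) = 25.0799
d((-9, -12), (5, -4)) = 16.1245
d((-10, 8), (-16, -9)) = 18.0278
d((-10, 8), (1, 5)) = 11.4018
d((-10, 8), (-7, 13)) = 5.831
d((-10, 8), (5, -4)) = 19.2094
d((-16, -9), (1, 5)) = 22.0227
d((-16, -9), (-7, 13)) = 23.7697
d((-16, -9), (5, -4)) = 21.587
d((1, 5), (-7, 13)) = 11.3137
d((1, 5), (5, -4)) = 9.8489
d((-7, 13), (5, -4)) = 20.8087

Closest pair: (3, 5) and (1, 5) with distance 2.0

The closest pair is (3, 5) and (1, 5) with Euclidean distance 2.0. For 7 points, brute-force pairwise comparison is shown above. For large n, the divide-and-conquer algorithm (sort by x, recurse on halves, check the dividing strip) achieves O(n log n).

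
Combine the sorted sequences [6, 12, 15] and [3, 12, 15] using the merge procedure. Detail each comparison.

Merging process:

Compare 6 vs 3: take 3 from right. Merged: [3]
Compare 6 vs 12: take 6 from left. Merged: [3, 6]
Compare 12 vs 12: take 12 from left. Merged: [3, 6, 12]
Compare 15 vs 12: take 12 from right. Merged: [3, 6, 12, 12]
Compare 15 vs 15: take 15 from left. Merged: [3, 6, 12, 12, 15]
Append remaining from right: [15]. Merged: [3, 6, 12, 12, 15, 15]

Final merged array: [3, 6, 12, 12, 15, 15]
Total comparisons: 5

The merged array is [3, 6, 12, 12, 15, 15], requiring 5 comparisons. The merge step runs in O(n) time where n is the total number of elements.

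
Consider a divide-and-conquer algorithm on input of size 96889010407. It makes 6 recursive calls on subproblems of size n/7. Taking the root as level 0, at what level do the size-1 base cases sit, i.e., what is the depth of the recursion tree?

For divide and conquer with division factor 7:

Problem sizes at each level:
Level 0: 96889010407
Level 1: 13841287201
Level 2: 1977326743
Level 3: 282475249
Level 4: 40353607
Level 5: 5764801
Level 6: 823543
Level 7: 117649
Level 8: 16807
Level 9: 2401
Level 10: 343
Level 11: 49
Level 12: 7
Level 13: 1

The root is level 0 and the size-1 base case is level 13 (the tree spans levels 0 through 13, i.e. 14 levels counting the root), so the depth is the number of divisions: log_7(96889010407) = 13

The recursion tree depth is log_7(96889010407) = 13. At each level, the problem size is divided by 7, so it takes 13 divisions to reduce to a base case of size 1. The algorithm makes 6 recursive calls at each level.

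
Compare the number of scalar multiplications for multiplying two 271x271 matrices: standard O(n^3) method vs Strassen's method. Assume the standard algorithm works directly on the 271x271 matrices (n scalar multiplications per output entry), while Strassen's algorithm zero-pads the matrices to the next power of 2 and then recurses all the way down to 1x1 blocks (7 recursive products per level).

Matrix multiplication for 271x271 matrices:

Strassen's algorithm requires power-of-2 dimensions. Pad 271x271 to 512x512 (next power of 2).

Standard algorithm: 271^3 = 19902511 multiplications
Strassen's algorithm: 7^(log2(512)) = 7^9 = 40353607 multiplications
Difference: 19902511 - 40353607 = -20451096 (Strassen uses MORE here due to padding overhead — for small or just-over-power-of-2 n, padding can outweigh the per-level savings)

Standard: 19902511 multiplications (271^3). Strassen: 40353607 multiplications (7^9, after padding to 512x512). Strassen reduces 8 recursive multiplications to 7 at each level.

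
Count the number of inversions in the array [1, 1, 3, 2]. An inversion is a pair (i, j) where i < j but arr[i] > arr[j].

Finding inversions in [1, 1, 3, 2]:

(2, 3): arr[2]=3 > arr[3]=2

Total inversions: 1

The array has 1 inversion(s): (2,3). Each pair (i,j) satisfies i < j and arr[i] > arr[j].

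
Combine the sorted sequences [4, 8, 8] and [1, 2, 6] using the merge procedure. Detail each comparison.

Merging process:

Compare 4 vs 1: take 1 from right. Merged: [1]
Compare 4 vs 2: take 2 from right. Merged: [1, 2]
Compare 4 vs 6: take 4 from left. Merged: [1, 2, 4]
Compare 8 vs 6: take 6 from right. Merged: [1, 2, 4, 6]
Append remaining from left: [8, 8]. Merged: [1, 2, 4, 6, 8, 8]

Final merged array: [1, 2, 4, 6, 8, 8]
Total comparisons: 4

The merged array is [1, 2, 4, 6, 8, 8], requiring 4 comparisons. The merge step runs in O(n) time where n is the total number of elements.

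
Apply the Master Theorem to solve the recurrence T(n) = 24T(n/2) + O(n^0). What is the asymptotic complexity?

Master Theorem for T(n) = 24T(n/2) + O(n^0):

a = 24, b = 2, c = 0
log_b(a) = log_2(24) = 4.5850

Case 1: c = 0 < log_2(24) = 4.5850
T(n) = O(n^(log_2 24))

For T(n) = 24T(n/2) + O(n^0): log_2(24) = 4.5850. This is Case 1 of the Master Theorem (c < log_b(a), work dominated by leaves), giving O(n^(log_2 24)).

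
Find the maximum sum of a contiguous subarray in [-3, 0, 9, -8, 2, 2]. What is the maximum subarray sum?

Using Kadane's algorithm on [-3, 0, 9, -8, 2, 2]:

Scanning through the array:
Position 1 (value 0): max_ending_here = 0, max_so_far = 0
Position 2 (value 9): max_ending_here = 9, max_so_far = 9
Position 3 (value -8): max_ending_here = 1, max_so_far = 9
Position 4 (value 2): max_ending_here = 3, max_so_far = 9
Position 5 (value 2): max_ending_here = 5, max_so_far = 9

Maximum subarray: [0, 9]
Maximum sum: 9

The maximum subarray is [0, 9] with sum 9. This subarray runs from index 1 to index 2.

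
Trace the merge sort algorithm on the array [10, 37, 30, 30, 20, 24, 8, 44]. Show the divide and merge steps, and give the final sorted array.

Merge sort trace:

Split: [10, 37, 30, 30, 20, 24, 8, 44] -> [10, 37, 30, 30] and [20, 24, 8, 44]
  Split: [10, 37, 30, 30] -> [10, 37] and [30, 30]
    Split: [10, 37] -> [10] and [37]
    Merge: [10] + [37] -> [10, 37]
    Split: [30, 30] -> [30] and [30]
    Merge: [30] + [30] -> [30, 30]
  Merge: [10, 37] + [30, 30] -> [10, 30, 30, 37]
  Split: [20, 24, 8, 44] -> [20, 24] and [8, 44]
    Split: [20, 24] -> [20] and [24]
    Merge: [20] + [24] -> [20, 24]
    Split: [8, 44] -> [8] and [44]
    Merge: [8] + [44] -> [8, 44]
  Merge: [20, 24] + [8, 44] -> [8, 20, 24, 44]
Merge: [10, 30, 30, 37] + [8, 20, 24, 44] -> [8, 10, 20, 24, 30, 30, 37, 44]

Final sorted array: [8, 10, 20, 24, 30, 30, 37, 44]

The merge sort proceeds by recursively splitting the array and merging sorted halves.
After all merges, the sorted array is [8, 10, 20, 24, 30, 30, 37, 44].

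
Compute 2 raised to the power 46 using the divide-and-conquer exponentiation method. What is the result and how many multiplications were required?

Computing 2^46 by squaring (build up from 2^1; each line after the first costs one multiplication):

2^1 = 2
2^2 = (2^1)^2 = 2^2 = 4
2^4 = (2^2)^2 = 4^2 = 16
2^5 = 2 * 2^4 = 2 * 16 = 32
2^10 = (2^5)^2 = 32^2 = 1024
2^11 = 2 * 2^10 = 2 * 1024 = 2048
2^22 = (2^11)^2 = 2048^2 = 4194304
2^23 = 2 * 2^22 = 2 * 4194304 = 8388608
2^46 = (2^23)^2 = 8388608^2 = 70368744177664

Result: 70368744177664
Multiplications needed: 8 (8 lines after 2^1)

2^46 = 70368744177664. Using exponentiation by squaring, this requires 8 multiplications. The key idea: if the exponent is even, square the half-power; if odd, multiply by the base once.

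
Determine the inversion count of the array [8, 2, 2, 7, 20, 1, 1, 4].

Finding inversions in [8, 2, 2, 7, 20, 1, 1, 4]:

(0, 1): arr[0]=8 > arr[1]=2
(0, 2): arr[0]=8 > arr[2]=2
(0, 3): arr[0]=8 > arr[3]=7
(0, 5): arr[0]=8 > arr[5]=1
(0, 6): arr[0]=8 > arr[6]=1
(0, 7): arr[0]=8 > arr[7]=4
(1, 5): arr[1]=2 > arr[5]=1
(1, 6): arr[1]=2 > arr[6]=1
(2, 5): arr[2]=2 > arr[5]=1
(2, 6): arr[2]=2 > arr[6]=1
(3, 5): arr[3]=7 > arr[5]=1
(3, 6): arr[3]=7 > arr[6]=1
(3, 7): arr[3]=7 > arr[7]=4
(4, 5): arr[4]=20 > arr[5]=1
(4, 6): arr[4]=20 > arr[6]=1
(4, 7): arr[4]=20 > arr[7]=4

Total inversions: 16

The array has 16 inversion(s): (0,1), (0,2), (0,3), (0,5), (0,6), (0,7), (1,5), (1,6), (2,5), (2,6), (3,5), (3,6), (3,7), (4,5), (4,6), (4,7). Each pair (i,j) satisfies i < j and arr[i] > arr[j].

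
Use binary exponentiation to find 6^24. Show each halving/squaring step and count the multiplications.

Computing 6^24 by squaring (build up from 6^1; each line after the first costs one multiplication):

6^1 = 6
6^2 = (6^1)^2 = 6^2 = 36
6^3 = 6 * 6^2 = 6 * 36 = 216
6^6 = (6^3)^2 = 216^2 = 46656
6^12 = (6^6)^2 = 46656^2 = 2176782336
6^24 = (6^12)^2 = 2176782336^2 = 4738381338321616896

Result: 4738381338321616896
Multiplications needed: 5 (5 lines after 6^1)

6^24 = 4738381338321616896. Using exponentiation by squaring, this requires 5 multiplications. The key idea: if the exponent is even, square the half-power; if odd, multiply by the base once.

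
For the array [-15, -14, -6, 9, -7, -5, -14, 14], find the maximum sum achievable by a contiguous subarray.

Using Kadane's algorithm on [-15, -14, -6, 9, -7, -5, -14, 14]:

Scanning through the array:
Position 1 (value -14): max_ending_here = -14, max_so_far = -14
Position 2 (value -6): max_ending_here = -6, max_so_far = -6
Position 3 (value 9): max_ending_here = 9, max_so_far = 9
Position 4 (value -7): max_ending_here = 2, max_so_far = 9
Position 5 (value -5): max_ending_here = -3, max_so_far = 9
Position 6 (value -14): max_ending_here = -14, max_so_far = 9
Position 7 (value 14): max_ending_here = 14, max_so_far = 14

Maximum subarray: [14]
Maximum sum: 14

The maximum subarray is [14] with sum 14. This subarray runs from index 7 to index 7.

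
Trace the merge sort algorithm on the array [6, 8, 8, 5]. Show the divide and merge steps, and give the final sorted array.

Merge sort trace:

Split: [6, 8, 8, 5] -> [6, 8] and [8, 5]
  Split: [6, 8] -> [6] and [8]
  Merge: [6] + [8] -> [6, 8]
  Split: [8, 5] -> [8] and [5]
  Merge: [8] + [5] -> [5, 8]
Merge: [6, 8] + [5, 8] -> [5, 6, 8, 8]

Final sorted array: [5, 6, 8, 8]

The merge sort proceeds by recursively splitting the array and merging sorted halves.
After all merges, the sorted array is [5, 6, 8, 8].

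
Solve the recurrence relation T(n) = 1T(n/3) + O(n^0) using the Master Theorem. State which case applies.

Master Theorem for T(n) = 1T(n/3) + O(n^0):

a = 1, b = 3, c = 0
log_b(a) = log_3(1) = 0.0000

Case 2: c = 0 = log_3(1) = 0.0000
T(n) = O(n^0 log n) = O(log n)

For T(n) = 1T(n/3) + O(n^0): log_3(1) = 0.0000. This is Case 2 of the Master Theorem (c = log_b(a), equal work at all levels), giving O(log n).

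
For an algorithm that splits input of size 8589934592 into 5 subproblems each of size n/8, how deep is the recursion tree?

For divide and conquer with division factor 8:

Problem sizes at each level:
Level 0: 8589934592
Level 1: 1073741824
Level 2: 134217728
Level 3: 16777216
Level 4: 2097152
Level 5: 262144
Level 6: 32768
Level 7: 4096
Level 8: 512
Level 9: 64
Level 10: 8
Level 11: 1

The root is level 0 and the size-1 base case is level 11 (the tree spans levels 0 through 11, i.e. 12 levels counting the root), so the depth is the number of divisions: log_8(8589934592) = 11

The recursion tree depth is log_8(8589934592) = 11. At each level, the problem size is divided by 8, so it takes 11 divisions to reduce to a base case of size 1. The algorithm makes 5 recursive calls at each level.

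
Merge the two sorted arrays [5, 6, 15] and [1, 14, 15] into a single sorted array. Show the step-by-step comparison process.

Merging process:

Compare 5 vs 1: take 1 from right. Merged: [1]
Compare 5 vs 14: take 5 from left. Merged: [1, 5]
Compare 6 vs 14: take 6 from left. Merged: [1, 5, 6]
Compare 15 vs 14: take 14 from right. Merged: [1, 5, 6, 14]
Compare 15 vs 15: take 15 from left. Merged: [1, 5, 6, 14, 15]
Append remaining from right: [15]. Merged: [1, 5, 6, 14, 15, 15]

Final merged array: [1, 5, 6, 14, 15, 15]
Total comparisons: 5

The merged array is [1, 5, 6, 14, 15, 15], requiring 5 comparisons. The merge step runs in O(n) time where n is the total number of elements.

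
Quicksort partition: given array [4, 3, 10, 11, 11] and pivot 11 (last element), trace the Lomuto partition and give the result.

Lomuto partition with pivot = 11:

Initial array: [4, 3, 10, 11, 11]

arr[0]=4 <= 11: swap with position 0, array becomes [4, 3, 10, 11, 11]
arr[1]=3 <= 11: swap with position 1, array becomes [4, 3, 10, 11, 11]
arr[2]=10 <= 11: swap with position 2, array becomes [4, 3, 10, 11, 11]
arr[3]=11 <= 11: swap with position 3, array becomes [4, 3, 10, 11, 11]

Place pivot at position 4: [4, 3, 10, 11, 11]
Pivot position: 4

After partitioning with pivot 11, the array becomes [4, 3, 10, 11, 11]. The pivot is placed at index 4. All elements to the left of the pivot are <= 11, and all elements to the right are > 11.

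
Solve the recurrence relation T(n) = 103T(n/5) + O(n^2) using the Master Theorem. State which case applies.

Master Theorem for T(n) = 103T(n/5) + O(n^2):

a = 103, b = 5, c = 2
log_b(a) = log_5(103) = 2.8797

Case 1: c = 2 < log_5(103) = 2.8797
T(n) = O(n^(log_5 103))

For T(n) = 103T(n/5) + O(n^2): log_5(103) = 2.8797. This is Case 1 of the Master Theorem (c < log_b(a), work dominated by leaves), giving O(n^(log_5 103)).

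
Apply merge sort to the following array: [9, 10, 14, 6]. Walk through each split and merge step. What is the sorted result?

Merge sort trace:

Split: [9, 10, 14, 6] -> [9, 10] and [14, 6]
  Split: [9, 10] -> [9] and [10]
  Merge: [9] + [10] -> [9, 10]
  Split: [14, 6] -> [14] and [6]
  Merge: [14] + [6] -> [6, 14]
Merge: [9, 10] + [6, 14] -> [6, 9, 10, 14]

Final sorted array: [6, 9, 10, 14]

The merge sort proceeds by recursively splitting the array and merging sorted halves.
After all merges, the sorted array is [6, 9, 10, 14].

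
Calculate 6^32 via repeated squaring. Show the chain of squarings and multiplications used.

Computing 6^32 by squaring (build up from 6^1; each line after the first costs one multiplication):

6^1 = 6
6^2 = (6^1)^2 = 6^2 = 36
6^4 = (6^2)^2 = 36^2 = 1296
6^8 = (6^4)^2 = 1296^2 = 1679616
6^16 = (6^8)^2 = 1679616^2 = 2821109907456
6^32 = (6^16)^2 = 2821109907456^2 = 7958661109946400884391936

Result: 7958661109946400884391936
Multiplications needed: 5 (5 lines after 6^1)

6^32 = 7958661109946400884391936. Using exponentiation by squaring, this requires 5 multiplications. The key idea: if the exponent is even, square the half-power; if odd, multiply by the base once.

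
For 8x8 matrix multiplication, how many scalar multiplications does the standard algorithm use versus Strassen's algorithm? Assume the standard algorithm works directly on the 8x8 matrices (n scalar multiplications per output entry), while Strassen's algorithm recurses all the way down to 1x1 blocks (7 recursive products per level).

Matrix multiplication for 8x8 matrices:

Standard algorithm: 8^3 = 512 multiplications
Strassen's algorithm: 7^(log2(8)) = 7^3 = 343 multiplications
Savings: 512 - 343 = 169 multiplications

Standard: 512 multiplications (8^3). Strassen: 343 multiplications (7^3). Strassen reduces 8 recursive multiplications to 7 at each level.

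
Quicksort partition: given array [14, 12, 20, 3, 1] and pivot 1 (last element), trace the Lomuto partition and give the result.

Lomuto partition with pivot = 1:

Initial array: [14, 12, 20, 3, 1]

arr[0]=14 > 1: no swap
arr[1]=12 > 1: no swap
arr[2]=20 > 1: no swap
arr[3]=3 > 1: no swap

Place pivot at position 0: [1, 12, 20, 3, 14]
Pivot position: 0

After partitioning with pivot 1, the array becomes [1, 12, 20, 3, 14]. The pivot is placed at index 0. All elements to the left of the pivot are <= 1, and all elements to the right are > 1.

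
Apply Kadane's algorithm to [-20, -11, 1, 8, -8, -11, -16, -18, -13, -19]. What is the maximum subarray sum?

Using Kadane's algorithm on [-20, -11, 1, 8, -8, -11, -16, -18, -13, -19]:

Scanning through the array:
Position 1 (value -11): max_ending_here = -11, max_so_far = -11
Position 2 (value 1): max_ending_here = 1, max_so_far = 1
Position 3 (value 8): max_ending_here = 9, max_so_far = 9
Position 4 (value -8): max_ending_here = 1, max_so_far = 9
Position 5 (value -11): max_ending_here = -10, max_so_far = 9
Position 6 (value -16): max_ending_here = -16, max_so_far = 9
Position 7 (value -18): max_ending_here = -18, max_so_far = 9
Position 8 (value -13): max_ending_here = -13, max_so_far = 9
Position 9 (value -19): max_ending_here = -19, max_so_far = 9

Maximum subarray: [1, 8]
Maximum sum: 9

The maximum subarray is [1, 8] with sum 9. This subarray runs from index 2 to index 3.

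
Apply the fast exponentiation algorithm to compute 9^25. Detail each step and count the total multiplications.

Computing 9^25 by squaring (build up from 9^1; each line after the first costs one multiplication):

9^1 = 9
9^2 = (9^1)^2 = 9^2 = 81
9^3 = 9 * 9^2 = 9 * 81 = 729
9^6 = (9^3)^2 = 729^2 = 531441
9^12 = (9^6)^2 = 531441^2 = 282429536481
9^24 = (9^12)^2 = 282429536481^2 = 79766443076872509863361
9^25 = 9 * 9^24 = 9 * 79766443076872509863361 = 717897987691852588770249

Result: 717897987691852588770249
Multiplications needed: 6 (6 lines after 9^1)

9^25 = 717897987691852588770249. Using exponentiation by squaring, this requires 6 multiplications. The key idea: if the exponent is even, square the half-power; if odd, multiply by the base once.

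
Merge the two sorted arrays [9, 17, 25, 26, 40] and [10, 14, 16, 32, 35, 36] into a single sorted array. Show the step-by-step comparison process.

Merging process:

Compare 9 vs 10: take 9 from left. Merged: [9]
Compare 17 vs 10: take 10 from right. Merged: [9, 10]
Compare 17 vs 14: take 14 from right. Merged: [9, 10, 14]
Compare 17 vs 16: take 16 from right. Merged: [9, 10, 14, 16]
Compare 17 vs 32: take 17 from left. Merged: [9, 10, 14, 16, 17]
Compare 25 vs 32: take 25 from left. Merged: [9, 10, 14, 16, 17, 25]
Compare 26 vs 32: take 26 from left. Merged: [9, 10, 14, 16, 17, 25, 26]
Compare 40 vs 32: take 32 from right. Merged: [9, 10, 14, 16, 17, 25, 26, 32]
Compare 40 vs 35: take 35 from right. Merged: [9, 10, 14, 16, 17, 25, 26, 32, 35]
Compare 40 vs 36: take 36 from right. Merged: [9, 10, 14, 16, 17, 25, 26, 32, 35, 36]
Append remaining from left: [40]. Merged: [9, 10, 14, 16, 17, 25, 26, 32, 35, 36, 40]

Final merged array: [9, 10, 14, 16, 17, 25, 26, 32, 35, 36, 40]
Total comparisons: 10

The merged array is [9, 10, 14, 16, 17, 25, 26, 32, 35, 36, 40], requiring 10 comparisons. The merge step runs in O(n) time where n is the total number of elements.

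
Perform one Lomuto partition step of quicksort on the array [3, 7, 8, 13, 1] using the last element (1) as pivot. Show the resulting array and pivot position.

Lomuto partition with pivot = 1:

Initial array: [3, 7, 8, 13, 1]

arr[0]=3 > 1: no swap
arr[1]=7 > 1: no swap
arr[2]=8 > 1: no swap
arr[3]=13 > 1: no swap

Place pivot at position 0: [1, 7, 8, 13, 3]
Pivot position: 0

After partitioning with pivot 1, the array becomes [1, 7, 8, 13, 3]. The pivot is placed at index 0. All elements to the left of the pivot are <= 1, and all elements to the right are > 1.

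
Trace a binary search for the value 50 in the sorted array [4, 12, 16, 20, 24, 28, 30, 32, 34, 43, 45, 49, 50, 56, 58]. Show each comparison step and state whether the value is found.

Binary search for 50 in [4, 12, 16, 20, 24, 28, 30, 32, 34, 43, 45, 49, 50, 56, 58]:

lo=0, hi=14, mid=7, arr[mid]=32 -> 32 < 50, search right half
lo=8, hi=14, mid=11, arr[mid]=49 -> 49 < 50, search right half
lo=12, hi=14, mid=13, arr[mid]=56 -> 56 > 50, search left half
lo=12, hi=12, mid=12, arr[mid]=50 -> Found target at index 12!

Binary search finds 50 at index 12 after 4 comparisons. The search repeatedly halves the search space by comparing with the middle element.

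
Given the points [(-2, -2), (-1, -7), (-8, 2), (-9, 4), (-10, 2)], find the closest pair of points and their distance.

Computing all pairwise distances among 5 points:

d((-2, -2), (-1, -7)) = 5.099
d((-2, -2), (-8, 2)) = 7.2111
d((-2, -2), (-9, 4)) = 9.2195
d((-2, -2), (-10, 2)) = 8.9443
d((-1, -7), (-8, 2)) = 11.4018
d((-1, -7), (-9, 4)) = 13.6015
d((-1, -7), (-10, 2)) = 12.7279
d((-8, 2), (-9, 4)) = 2.2361
d((-8, 2), (-10, 2)) = 2.0 <-- minimum
d((-9, 4), (-10, 2)) = 2.2361

Closest pair: (-8, 2) and (-10, 2) with distance 2.0

The closest pair is (-8, 2) and (-10, 2) with Euclidean distance 2.0. For 5 points, brute-force pairwise comparison is shown above. For large n, the divide-and-conquer algorithm (sort by x, recurse on halves, check the dividing strip) achieves O(n log n).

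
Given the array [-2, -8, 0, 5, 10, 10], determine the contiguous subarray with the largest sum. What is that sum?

Using Kadane's algorithm on [-2, -8, 0, 5, 10, 10]:

Scanning through the array:
Position 1 (value -8): max_ending_here = -8, max_so_far = -2
Position 2 (value 0): max_ending_here = 0, max_so_far = 0
Position 3 (value 5): max_ending_here = 5, max_so_far = 5
Position 4 (value 10): max_ending_here = 15, max_so_far = 15
Position 5 (value 10): max_ending_here = 25, max_so_far = 25

Maximum subarray: [0, 5, 10, 10]
Maximum sum: 25

The maximum subarray is [0, 5, 10, 10] with sum 25. This subarray runs from index 2 to index 5.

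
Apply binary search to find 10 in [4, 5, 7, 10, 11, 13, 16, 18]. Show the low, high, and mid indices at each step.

Binary search for 10 in [4, 5, 7, 10, 11, 13, 16, 18]:

lo=0, hi=7, mid=3, arr[mid]=10 -> Found target at index 3!

Binary search finds 10 at index 3 after 1 comparisons. The search repeatedly halves the search space by comparing with the middle element.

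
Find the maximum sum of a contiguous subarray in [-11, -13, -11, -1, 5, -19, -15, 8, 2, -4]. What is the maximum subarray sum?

Using Kadane's algorithm on [-11, -13, -11, -1, 5, -19, -15, 8, 2, -4]:

Scanning through the array:
Position 1 (value -13): max_ending_here = -13, max_so_far = -11
Position 2 (value -11): max_ending_here = -11, max_so_far = -11
Position 3 (value -1): max_ending_here = -1, max_so_far = -1
Position 4 (value 5): max_ending_here = 5, max_so_far = 5
Position 5 (value -19): max_ending_here = -14, max_so_far = 5
Position 6 (value -15): max_ending_here = -15, max_so_far = 5
Position 7 (value 8): max_ending_here = 8, max_so_far = 8
Position 8 (value 2): max_ending_here = 10, max_so_far = 10
Position 9 (value -4): max_ending_here = 6, max_so_far = 10

Maximum subarray: [8, 2]
Maximum sum: 10

The maximum subarray is [8, 2] with sum 10. This subarray runs from index 7 to index 8.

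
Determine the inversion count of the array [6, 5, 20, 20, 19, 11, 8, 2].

Finding inversions in [6, 5, 20, 20, 19, 11, 8, 2]:

(0, 1): arr[0]=6 > arr[1]=5
(0, 7): arr[0]=6 > arr[7]=2
(1, 7): arr[1]=5 > arr[7]=2
(2, 4): arr[2]=20 > arr[4]=19
(2, 5): arr[2]=20 > arr[5]=11
(2, 6): arr[2]=20 > arr[6]=8
(2, 7): arr[2]=20 > arr[7]=2
(3, 4): arr[3]=20 > arr[4]=19
(3, 5): arr[3]=20 > arr[5]=11
(3, 6): arr[3]=20 > arr[6]=8
(3, 7): arr[3]=20 > arr[7]=2
(4, 5): arr[4]=19 > arr[5]=11
(4, 6): arr[4]=19 > arr[6]=8
(4, 7): arr[4]=19 > arr[7]=2
(5, 6): arr[5]=11 > arr[6]=8
(5, 7): arr[5]=11 > arr[7]=2
(6, 7): arr[6]=8 > arr[7]=2

Total inversions: 17

The array has 17 inversion(s): (0,1), (0,7), (1,7), (2,4), (2,5), (2,6), (2,7), (3,4), (3,5), (3,6), (3,7), (4,5), (4,6), (4,7), (5,6), (5,7), (6,7). Each pair (i,j) satisfies i < j and arr[i] > arr[j].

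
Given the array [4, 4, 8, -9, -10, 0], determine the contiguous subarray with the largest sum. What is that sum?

Using Kadane's algorithm on [4, 4, 8, -9, -10, 0]:

Scanning through the array:
Position 1 (value 4): max_ending_here = 8, max_so_far = 8
Position 2 (value 8): max_ending_here = 16, max_so_far = 16
Position 3 (value -9): max_ending_here = 7, max_so_far = 16
Position 4 (value -10): max_ending_here = -3, max_so_far = 16
Position 5 (value 0): max_ending_here = 0, max_so_far = 16

Maximum subarray: [4, 4, 8]
Maximum sum: 16

The maximum subarray is [4, 4, 8] with sum 16. This subarray runs from index 0 to index 2.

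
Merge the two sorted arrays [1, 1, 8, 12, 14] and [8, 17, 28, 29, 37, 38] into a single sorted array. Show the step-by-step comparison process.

Merging process:

Compare 1 vs 8: take 1 from left. Merged: [1]
Compare 1 vs 8: take 1 from left. Merged: [1, 1]
Compare 8 vs 8: take 8 from left. Merged: [1, 1, 8]
Compare 12 vs 8: take 8 from right. Merged: [1, 1, 8, 8]
Compare 12 vs 17: take 12 from left. Merged: [1, 1, 8, 8, 12]
Compare 14 vs 17: take 14 from left. Merged: [1, 1, 8, 8, 12, 14]
Append remaining from right: [17, 28, 29, 37, 38]. Merged: [1, 1, 8, 8, 12, 14, 17, 28, 29, 37, 38]

Final merged array: [1, 1, 8, 8, 12, 14, 17, 28, 29, 37, 38]
Total comparisons: 6

The merged array is [1, 1, 8, 8, 12, 14, 17, 28, 29, 37, 38], requiring 6 comparisons. The merge step runs in O(n) time where n is the total number of elements.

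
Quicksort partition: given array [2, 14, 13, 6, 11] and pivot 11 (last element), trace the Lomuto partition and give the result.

Lomuto partition with pivot = 11:

Initial array: [2, 14, 13, 6, 11]

arr[0]=2 <= 11: swap with position 0, array becomes [2, 14, 13, 6, 11]
arr[1]=14 > 11: no swap
arr[2]=13 > 11: no swap
arr[3]=6 <= 11: swap with position 1, array becomes [2, 6, 13, 14, 11]

Place pivot at position 2: [2, 6, 11, 14, 13]
Pivot position: 2

After partitioning with pivot 11, the array becomes [2, 6, 11, 14, 13]. The pivot is placed at index 2. All elements to the left of the pivot are <= 11, and all elements to the right are > 11.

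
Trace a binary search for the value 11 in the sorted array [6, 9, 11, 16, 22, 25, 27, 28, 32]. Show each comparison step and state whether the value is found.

Binary search for 11 in [6, 9, 11, 16, 22, 25, 27, 28, 32]:

lo=0, hi=8, mid=4, arr[mid]=22 -> 22 > 11, search left half
lo=0, hi=3, mid=1, arr[mid]=9 -> 9 < 11, search right half
lo=2, hi=3, mid=2, arr[mid]=11 -> Found target at index 2!

Binary search finds 11 at index 2 after 3 comparisons. The search repeatedly halves the search space by comparing with the middle element.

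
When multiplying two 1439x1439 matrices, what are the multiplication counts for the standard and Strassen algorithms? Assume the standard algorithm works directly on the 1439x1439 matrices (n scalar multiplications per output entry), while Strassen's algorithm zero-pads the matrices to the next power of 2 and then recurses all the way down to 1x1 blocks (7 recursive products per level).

Matrix multiplication for 1439x1439 matrices:

Strassen's algorithm requires power-of-2 dimensions. Pad 1439x1439 to 2048x2048 (next power of 2).

Standard algorithm: 1439^3 = 2979767519 multiplications
Strassen's algorithm: 7^(log2(2048)) = 7^11 = 1977326743 multiplications
Savings: 2979767519 - 1977326743 = 1002440776 multiplications

Standard: 2979767519 multiplications (1439^3). Strassen: 1977326743 multiplications (7^11, after padding to 2048x2048). Strassen reduces 8 recursive multiplications to 7 at each level.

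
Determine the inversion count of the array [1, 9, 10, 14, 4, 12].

Finding inversions in [1, 9, 10, 14, 4, 12]:

(1, 4): arr[1]=9 > arr[4]=4
(2, 4): arr[2]=10 > arr[4]=4
(3, 4): arr[3]=14 > arr[4]=4
(3, 5): arr[3]=14 > arr[5]=12

Total inversions: 4

The array has 4 inversion(s): (1,4), (2,4), (3,4), (3,5). Each pair (i,j) satisfies i < j and arr[i] > arr[j].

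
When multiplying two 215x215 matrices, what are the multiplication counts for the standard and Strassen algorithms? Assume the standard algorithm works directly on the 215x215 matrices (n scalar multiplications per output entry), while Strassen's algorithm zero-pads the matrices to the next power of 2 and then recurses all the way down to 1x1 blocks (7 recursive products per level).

Matrix multiplication for 215x215 matrices:

Strassen's algorithm requires power-of-2 dimensions. Pad 215x215 to 256x256 (next power of 2).

Standard algorithm: 215^3 = 9938375 multiplications
Strassen's algorithm: 7^(log2(256)) = 7^8 = 5764801 multiplications
Savings: 9938375 - 5764801 = 4173574 multiplications

Standard: 9938375 multiplications (215^3). Strassen: 5764801 multiplications (7^8, after padding to 256x256). Strassen reduces 8 recursive multiplications to 7 at each level.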